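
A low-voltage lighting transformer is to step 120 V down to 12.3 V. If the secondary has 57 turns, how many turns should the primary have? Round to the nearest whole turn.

N_p/N_s = V_p/V_s, so N_p = 57 × 120/12.3 = 556.1 ≈ 556 turns.

N_p = 556 turns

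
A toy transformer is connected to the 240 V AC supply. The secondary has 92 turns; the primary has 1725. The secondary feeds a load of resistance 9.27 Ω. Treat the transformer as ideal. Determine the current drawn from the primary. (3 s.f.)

V_s = V_p × N_s/N_p = 240 × 92/1725 = 12.800 V.
I_s = V_s/R = 12.800/9.27 = 1.3808 A.
For an ideal transformer I_p N_p = I_s N_s, so I_p = 1.3808 × 92/1725 = 0.0736 A.

I_p ≈ 0.0736 A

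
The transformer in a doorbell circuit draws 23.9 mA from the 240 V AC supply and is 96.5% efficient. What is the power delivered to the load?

P_out ≈ 5.54 W

P_in = V_in I_in = 240 × 0.0239 = 5.7360 W.
P_out = η P_in = 0.965 × 5.7360 = 5.54 W.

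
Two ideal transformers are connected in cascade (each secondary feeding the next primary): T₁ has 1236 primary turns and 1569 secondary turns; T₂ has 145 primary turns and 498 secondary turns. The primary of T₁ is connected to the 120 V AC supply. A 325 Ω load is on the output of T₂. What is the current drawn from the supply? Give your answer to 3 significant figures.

Secondary of T₁: V = 120.00 × 1569/1236 = 152.33 V.
Secondary of T₂: V = 152.33 × 498/145 = 523.18 V.
I_load = 523.18/325 = 1.6098 A, so P_out = 523.18 × 1.6098 = 842.19 W.
All ideal ⇒ P_in = P_out, so I_supply = 842.19/120 = 7.02 A.

I_supply ≈ 7.02 A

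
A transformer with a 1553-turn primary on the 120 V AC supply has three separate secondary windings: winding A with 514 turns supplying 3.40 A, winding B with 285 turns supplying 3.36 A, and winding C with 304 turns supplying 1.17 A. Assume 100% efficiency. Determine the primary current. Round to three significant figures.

V_A = 120 × 514/1553 = 39.717 V; V_B = 120 × 285/1553 = 22.022 V; V_C = 120 × 304/1553 = 23.490 V.
P_out = V_A I_A + V_B I_B + V_C I_C = 39.717×3.40 + 22.022×3.36 + 23.490×1.17 = 135.04 + 73.994 + 27.483 = 236.51 W.
Ideal ⇒ P_in = P_out, so I_p = P_out/V_p = 236.51/120 = 1.97 A.

I_p ≈ 1.97 A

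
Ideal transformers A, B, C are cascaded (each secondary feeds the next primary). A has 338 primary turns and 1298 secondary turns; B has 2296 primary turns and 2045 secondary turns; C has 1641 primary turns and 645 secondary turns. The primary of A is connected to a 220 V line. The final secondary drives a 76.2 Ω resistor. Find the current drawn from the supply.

I_supply ≈ 5.22 A

Secondary of A: V = 220.00 × 1298/338 = 844.85 V.
Secondary of B: V = 844.85 × 2045/2296 = 752.49 V.
Secondary of C: V = 752.49 × 645/1641 = 295.77 V.
I_load = 295.77/76.2 = 3.8815 A, so P_out = 295.77 × 3.8815 = 1148.0 W.
All ideal ⇒ P_in = P_out, so I_supply = 1148.0/220 = 5.22 A.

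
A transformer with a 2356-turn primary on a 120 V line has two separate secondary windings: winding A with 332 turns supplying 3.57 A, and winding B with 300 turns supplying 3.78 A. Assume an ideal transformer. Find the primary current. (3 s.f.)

V_A = 120 × 332/2356 = 16.910 V; V_B = 120 × 300/2356 = 15.280 V.
P_out = V_A I_A + V_B I_B = 16.910×3.57 + 15.280×3.78 = 60.369 + 57.759 = 118.13 W.
Ideal ⇒ P_in = P_out, so I_p = P_out/V_p = 118.13/120 = 0.984 A.

I_p ≈ 0.984 A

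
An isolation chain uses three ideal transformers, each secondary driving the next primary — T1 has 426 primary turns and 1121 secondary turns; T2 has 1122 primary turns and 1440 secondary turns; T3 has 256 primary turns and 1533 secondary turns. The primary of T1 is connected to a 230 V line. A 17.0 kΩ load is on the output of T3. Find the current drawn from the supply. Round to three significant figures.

After T1: V = 230.00 × 1121/426 = 605.23 V.
After T2: V = 605.23 × 1440/1122 = 776.77 V.
After T3: V = 776.77 × 1533/256 = 4651.5 V.
I_load = 4651.5/17000 = 0.27362 A, so P_out = 4651.5 × 0.27362 = 1272.7 W.
All ideal ⇒ P_in = P_out, so I_supply = 1272.7/230 = 5.53 A.

I_supply ≈ 5.53 A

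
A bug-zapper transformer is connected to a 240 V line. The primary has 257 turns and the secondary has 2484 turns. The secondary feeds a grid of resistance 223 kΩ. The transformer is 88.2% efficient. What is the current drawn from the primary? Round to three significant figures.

I_p ≈ 0.114 A

V_s = 240 × 2484/257 = 2319.7 V.
I_s = V_s/R = 2319.7/223000 = 0.010402 A.
P_out = V_s I_s = 2319.7 × 0.010402 = 24.130 W.
P_in = P_out/η = 24.130/0.882 = 27.358 W.
I_p = P_in/V_p = 27.358/240 = 0.114 A.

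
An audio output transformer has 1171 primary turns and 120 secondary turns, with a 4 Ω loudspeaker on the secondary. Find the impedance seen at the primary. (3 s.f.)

Z_p = (N_p/N_s)² × Z_s = (1171/120)² × 4 = 381 Ω.

Z_p ≈ 381 Ω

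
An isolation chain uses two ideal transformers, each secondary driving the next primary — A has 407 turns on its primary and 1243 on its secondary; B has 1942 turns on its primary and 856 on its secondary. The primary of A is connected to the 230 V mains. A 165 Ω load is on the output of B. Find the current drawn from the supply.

Secondary of A: V = 230.00 × 1243/407 = 702.43 V.
Secondary of B: V = 702.43 × 856/1942 = 309.62 V.
I_load = 309.62/165 = 1.8765 A, so P_out = 309.62 × 1.8765 = 581.00 W.
All ideal ⇒ P_in = P_out, so I_supply = 581.00/230 = 2.53 A.

I_supply ≈ 2.53 A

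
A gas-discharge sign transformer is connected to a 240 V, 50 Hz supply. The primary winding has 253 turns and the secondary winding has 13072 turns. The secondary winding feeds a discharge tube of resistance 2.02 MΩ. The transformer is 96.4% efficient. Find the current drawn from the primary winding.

I_p ≈ 0.329 A

V_s = 240 × 13072/253 = 12400 V.
I_s = V_s/R = 12400/(2.02×10^6) = 0.0061388 A.
P_out = V_s I_s = 12400 × 0.0061388 = 76.123 W.
P_in = P_out/η = 76.123/0.964 = 78.965 W.
I_p = P_in/V_p = 78.965/240 = 0.329 A.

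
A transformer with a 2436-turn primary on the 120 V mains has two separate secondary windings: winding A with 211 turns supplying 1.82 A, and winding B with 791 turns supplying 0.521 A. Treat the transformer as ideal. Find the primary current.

V_A = 120 × 211/2436 = 10.394 V; V_B = 120 × 791/2436 = 38.966 V.
P_out = V_A I_A + V_B I_B = 10.394×1.82 + 38.966×0.521 = 18.917 + 20.301 = 39.218 W.
Ideal ⇒ P_in = P_out, so I_p = P_out/V_p = 39.218/120 = 0.327 A.

I_p ≈ 0.327 A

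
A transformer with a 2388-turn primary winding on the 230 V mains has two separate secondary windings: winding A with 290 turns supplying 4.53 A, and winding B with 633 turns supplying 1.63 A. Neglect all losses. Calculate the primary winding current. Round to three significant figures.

V_A = 230 × 290/2388 = 27.931 V; V_B = 230 × 633/2388 = 60.967 V.
P_out = V_A I_A + V_B I_B = 27.931×4.53 + 60.967×1.63 = 126.53 + 99.377 = 225.91 W.
Ideal ⇒ P_in = P_out, so I_p = P_out/V_p = 225.91/230 = 0.982 A.

I_p ≈ 0.982 A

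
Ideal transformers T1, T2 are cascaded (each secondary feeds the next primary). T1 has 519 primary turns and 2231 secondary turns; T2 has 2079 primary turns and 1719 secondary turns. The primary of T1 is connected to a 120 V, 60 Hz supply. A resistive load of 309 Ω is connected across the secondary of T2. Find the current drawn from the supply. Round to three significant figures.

After T1: V = 120.00 × 2231/519 = 515.84 V.
After T2: V = 515.84 × 1719/2079 = 426.52 V.
I_load = 426.52/309 = 1.3803 A, so P_out = 426.52 × 1.3803 = 588.72 W.
All ideal ⇒ P_in = P_out, so I_supply = 588.72/120 = 4.91 A.

I_supply ≈ 4.91 A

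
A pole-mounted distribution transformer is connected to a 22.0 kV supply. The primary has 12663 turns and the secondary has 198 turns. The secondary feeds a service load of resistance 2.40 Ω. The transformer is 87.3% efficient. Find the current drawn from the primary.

I_p ≈ 2.57 A

V_s = 22000 × 198/12663 = 343.99 V.
I_s = V_s/R = 343.99/2.40 = 143.33 A.
P_out = V_s I_s = 343.99 × 143.33 = 49305 W.
P_in = P_out/η = 49305/0.873 = 56478 W.
I_p = P_in/V_p = 56478/22000 = 2.57 A.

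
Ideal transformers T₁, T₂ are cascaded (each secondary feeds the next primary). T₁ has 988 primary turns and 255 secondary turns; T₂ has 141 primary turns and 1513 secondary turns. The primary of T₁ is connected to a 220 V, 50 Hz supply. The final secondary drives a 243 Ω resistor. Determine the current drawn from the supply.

After T₁: V = 220.00 × 255/988 = 56.781 V.
After T₂: V = 56.781 × 1513/141 = 609.29 V.
I_load = 609.29/243 = 2.5074 A, so P_out = 609.29 × 2.5074 = 1527.7 W.
All ideal ⇒ P_in = P_out, so I_supply = 1527.7/220 = 6.94 A.

I_supply ≈ 6.94 A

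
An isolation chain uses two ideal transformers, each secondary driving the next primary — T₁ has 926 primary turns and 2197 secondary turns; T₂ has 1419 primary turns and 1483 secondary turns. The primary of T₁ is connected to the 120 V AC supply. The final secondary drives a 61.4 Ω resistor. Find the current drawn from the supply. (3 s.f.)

Secondary of T₁: V = 120.00 × 2197/926 = 284.71 V.
Secondary of T₂: V = 284.71 × 1483/1419 = 297.55 V.
I_load = 297.55/61.4 = 4.8461 A, so P_out = 297.55 × 4.8461 = 1441.9 W.
All ideal ⇒ P_in = P_out, so I_supply = 1441.9/120 = 12.0 A.

I_supply ≈ 12.0 A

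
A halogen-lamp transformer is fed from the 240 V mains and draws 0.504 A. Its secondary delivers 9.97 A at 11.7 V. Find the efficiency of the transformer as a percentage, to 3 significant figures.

η ≈ 96.4%

P_in = 240 × 0.504 = 120.960 W.
P_out = 11.7 × 9.97 = 116.649 W.
η = P_out/P_in = 116.649/120.960 = 0.964.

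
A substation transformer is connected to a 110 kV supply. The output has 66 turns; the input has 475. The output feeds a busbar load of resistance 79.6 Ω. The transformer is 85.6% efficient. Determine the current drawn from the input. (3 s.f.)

I_in ≈ 31.2 A

V_out = 110000 × 66/475 = 15284 V.
I_out = V_out/R = 15284/79.6 = 192.01 A.
P_out = V_out I_out = 15284 × 192.01 = 2.9348×10^6 W.
P_in = P_out/η = 2.9348×10^6/0.856 = 3.4285×10^6 W.
I_in = P_in/V_in = 3.4285×10^6/110000 = 31.2 A.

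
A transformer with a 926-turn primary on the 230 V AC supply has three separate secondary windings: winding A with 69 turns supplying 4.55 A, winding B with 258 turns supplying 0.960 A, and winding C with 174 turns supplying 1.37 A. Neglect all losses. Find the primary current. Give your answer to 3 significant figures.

V_A = 230 × 69/926 = 17.138 V; V_B = 230 × 258/926 = 64.082 V; V_C = 230 × 174/926 = 43.218 V.
P_out = V_A I_A + V_B I_B + V_C I_C = 17.138×4.55 + 64.082×0.960 + 43.218×1.37 = 77.979 + 61.519 + 59.209 = 198.71 W.
Ideal ⇒ P_in = P_out, so I_p = P_out/V_p = 198.71/230 = 0.864 A.

I_p ≈ 0.864 A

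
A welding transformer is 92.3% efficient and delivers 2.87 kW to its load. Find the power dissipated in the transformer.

P_in = P_out/η = 2870/0.923 = 3109.43 W.
P_loss = P_in − P_out = 3109.43 − 2870 = 239 W.

P_loss ≈ 239 W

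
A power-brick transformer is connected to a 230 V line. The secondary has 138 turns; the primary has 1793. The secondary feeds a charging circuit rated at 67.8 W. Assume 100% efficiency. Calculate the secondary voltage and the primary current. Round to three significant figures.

V_s = V_p × N_s/N_p = 230 × 138/1793 = 17.702 V.
I_s = P/V_s = 67.8/17.702 = 3.8300 A.
I_p = I_s × N_s/N_p = 3.8300 × 138/1793 = 0.295 A.

V_s ≈ 17.7 V, I_p ≈ 0.295 A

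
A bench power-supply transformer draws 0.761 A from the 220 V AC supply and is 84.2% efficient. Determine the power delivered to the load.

P_out ≈ 141 W

P_in = V_p I_p = 220 × 0.761 = 167.42 W.
P_out = η P_in = 0.842 × 167.42 = 141 W.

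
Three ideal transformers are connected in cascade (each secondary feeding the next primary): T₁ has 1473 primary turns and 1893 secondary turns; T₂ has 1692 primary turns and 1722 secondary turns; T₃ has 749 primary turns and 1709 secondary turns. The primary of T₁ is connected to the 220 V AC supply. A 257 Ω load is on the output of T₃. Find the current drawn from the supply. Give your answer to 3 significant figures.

I_supply ≈ 7.62 A

Secondary of T₁: V = 220.00 × 1893/1473 = 282.73 V.
Secondary of T₂: V = 282.73 × 1722/1692 = 287.74 V.
Secondary of T₃: V = 287.74 × 1709/749 = 656.54 V.
I_load = 656.54/257 = 2.5546 A, so P_out = 656.54 × 2.5546 = 1677.2 W.
All ideal ⇒ P_in = P_out, so I_supply = 1677.2/220 = 7.62 A.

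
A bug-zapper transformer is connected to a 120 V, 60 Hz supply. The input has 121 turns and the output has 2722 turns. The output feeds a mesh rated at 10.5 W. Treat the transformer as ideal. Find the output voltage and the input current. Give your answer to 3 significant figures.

V_out ≈ 2700 V, I_in ≈ 0.0875 A

V_out = V_in × N_out/N_in = 120 × 2722/121 = 2699.5 V.
I_out = P/V_out = 10.5/2699.5 = 0.0038896 A.
I_in = I_out × N_out/N_in = 0.0038896 × 2722/121 = 0.0875 A.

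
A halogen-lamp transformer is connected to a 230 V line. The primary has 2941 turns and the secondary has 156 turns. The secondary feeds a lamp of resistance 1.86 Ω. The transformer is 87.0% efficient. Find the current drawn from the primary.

I_p ≈ 0.400 A

V_s = 230 × 156/2941 = 12.200 V.
I_s = V_s/R = 12.200/1.86 = 6.5591 A.
P_out = V_s I_s = 12.200 × 6.5591 = 80.021 W.
P_in = P_out/η = 80.021/0.870 = 91.978 W.
I_p = P_in/V_p = 91.978/230 = 0.400 A.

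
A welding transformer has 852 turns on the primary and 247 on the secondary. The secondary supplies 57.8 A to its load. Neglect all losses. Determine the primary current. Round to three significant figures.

For an ideal transformer I_p/I_s = N_s/N_p, so I_p = 57.8 × 247/852 = 16.8 A.

I_p ≈ 16.8 A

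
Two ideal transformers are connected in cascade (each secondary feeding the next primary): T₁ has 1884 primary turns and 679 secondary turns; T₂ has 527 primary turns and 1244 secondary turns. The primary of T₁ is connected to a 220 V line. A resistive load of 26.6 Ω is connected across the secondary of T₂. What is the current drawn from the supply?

I_supply ≈ 5.99 A

Secondary of T₁: V = 220.00 × 679/1884 = 79.289 V.
Secondary of T₂: V = 79.289 × 1244/527 = 187.16 V.
I_load = 187.16/26.6 = 7.0362 A, so P_out = 187.16 × 7.0362 = 1316.9 W.
All ideal ⇒ P_in = P_out, so I_supply = 1316.9/220 = 5.99 A.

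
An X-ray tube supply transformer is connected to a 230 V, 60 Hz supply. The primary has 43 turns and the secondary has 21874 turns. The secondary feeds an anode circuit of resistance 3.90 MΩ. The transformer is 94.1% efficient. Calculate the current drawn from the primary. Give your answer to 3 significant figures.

I_p ≈ 16.2 A

V_s = 230 × 21874/43 = 117000 V.
I_s = V_s/R = 117000/(3.90×10^6) = 0.030000 A.
P_out = V_s I_s = 117000 × 0.030000 = 3510.0 W.
P_in = P_out/η = 3510.0/0.941 = 3730.1 W.
I_p = P_in/V_p = 3730.1/230 = 16.2 A.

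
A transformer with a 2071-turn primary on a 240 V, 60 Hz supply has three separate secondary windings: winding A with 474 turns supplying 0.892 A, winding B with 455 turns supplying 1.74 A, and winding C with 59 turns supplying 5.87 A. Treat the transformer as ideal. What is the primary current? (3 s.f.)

I_p ≈ 0.754 A

V_A = 240 × 474/2071 = 54.930 V; V_B = 240 × 455/2071 = 52.728 V; V_C = 240 × 59/2071 = 6.8373 V.
P_out = V_A I_A + V_B I_B + V_C I_C = 54.930×0.892 + 52.728×1.74 + 6.8373×5.87 = 48.998 + 91.747 + 40.135 = 180.88 W.
Ideal ⇒ P_in = P_out, so I_p = P_out/V_p = 180.88/240 = 0.754 A.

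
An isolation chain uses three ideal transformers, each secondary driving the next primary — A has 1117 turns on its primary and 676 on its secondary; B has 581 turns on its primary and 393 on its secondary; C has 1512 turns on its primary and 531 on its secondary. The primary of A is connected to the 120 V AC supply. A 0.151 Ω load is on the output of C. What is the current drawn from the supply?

I_supply ≈ 16.4 A

After A: V = 120.00 × 676/1117 = 72.623 V.
After B: V = 72.623 × 393/581 = 49.124 V.
After C: V = 49.124 × 531/1512 = 17.252 V.
I_load = 17.252/0.151 = 114.25 A, so P_out = 17.252 × 114.25 = 1971.0 W.
All ideal ⇒ P_in = P_out, so I_supply = 1971.0/120 = 16.4 A.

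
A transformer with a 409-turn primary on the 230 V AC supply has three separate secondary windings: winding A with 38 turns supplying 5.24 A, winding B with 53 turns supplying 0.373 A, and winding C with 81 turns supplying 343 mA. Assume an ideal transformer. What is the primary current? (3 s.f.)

I_p ≈ 0.603 A

V_A = 230 × 38/409 = 21.369 V; V_B = 230 × 53/409 = 29.804 V; V_C = 230 × 81/409 = 45.550 V.
P_out = V_A I_A + V_B I_B + V_C I_C = 21.369×5.24 + 29.804×0.373 + 45.550×0.343 = 111.97 + 11.117 + 15.624 = 138.72 W.
Ideal ⇒ P_in = P_out, so I_p = P_out/V_p = 138.72/230 = 0.603 A.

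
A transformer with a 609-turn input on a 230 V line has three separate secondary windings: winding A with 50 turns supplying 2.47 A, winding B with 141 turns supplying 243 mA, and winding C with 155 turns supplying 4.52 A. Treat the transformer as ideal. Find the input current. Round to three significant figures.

I_in ≈ 1.41 A

V_A = 230 × 50/609 = 18.883 V; V_B = 230 × 141/609 = 53.251 V; V_C = 230 × 155/609 = 58.539 V.
P_out = V_A I_A + V_B I_B + V_C I_C = 18.883×2.47 + 53.251×0.243 + 58.539×4.52 = 46.642 + 12.940 + 264.59 = 324.18 W.
Ideal ⇒ P_in = P_out, so I_in = P_out/V_in = 324.18/230 = 1.41 A.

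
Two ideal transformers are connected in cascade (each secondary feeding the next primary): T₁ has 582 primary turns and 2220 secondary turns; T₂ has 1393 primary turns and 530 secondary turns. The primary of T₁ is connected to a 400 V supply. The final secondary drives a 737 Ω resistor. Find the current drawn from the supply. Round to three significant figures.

I_supply ≈ 1.14 A

After T₁: V = 400.00 × 2220/582 = 1525.8 V.
After T₂: V = 1525.8 × 530/1393 = 580.52 V.
I_load = 580.52/737 = 0.78768 A, so P_out = 580.52 × 0.78768 = 457.26 W.
All ideal ⇒ P_in = P_out, so I_supply = 457.26/400 = 1.14 A.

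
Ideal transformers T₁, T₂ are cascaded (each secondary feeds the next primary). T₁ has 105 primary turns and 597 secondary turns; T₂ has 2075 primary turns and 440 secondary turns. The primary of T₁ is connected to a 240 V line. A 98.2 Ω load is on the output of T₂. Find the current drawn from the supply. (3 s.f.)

I_supply ≈ 3.55 A

Secondary of T₁: V = 240.00 × 597/105 = 1364.6 V.
Secondary of T₂: V = 1364.6 × 440/2075 = 289.35 V.
I_load = 289.35/98.2 = 2.9466 A, so P_out = 289.35 × 2.9466 = 852.61 W.
All ideal ⇒ P_in = P_out, so I_supply = 852.61/240 = 3.55 A.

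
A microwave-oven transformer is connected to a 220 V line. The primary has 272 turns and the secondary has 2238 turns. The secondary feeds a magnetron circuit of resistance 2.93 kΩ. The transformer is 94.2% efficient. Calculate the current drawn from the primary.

V_s = 220 × 2238/272 = 1810.1 V.
I_s = V_s/R = 1810.1/2930 = 0.61780 A.
P_out = V_s I_s = 1810.1 × 0.61780 = 1118.3 W.
P_in = P_out/η = 1118.3/0.942 = 1187.2 W.
I_p = P_in/V_p = 1187.2/220 = 5.40 A.

I_p ≈ 5.40 A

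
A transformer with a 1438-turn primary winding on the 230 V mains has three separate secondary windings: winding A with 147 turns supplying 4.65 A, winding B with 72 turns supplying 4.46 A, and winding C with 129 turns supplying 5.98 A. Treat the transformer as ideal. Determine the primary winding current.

V_A = 230 × 147/1438 = 23.512 V; V_B = 230 × 72/1438 = 11.516 V; V_C = 230 × 129/1438 = 20.633 V.
P_out = V_A I_A + V_B I_B + V_C I_C = 23.512×4.65 + 11.516×4.46 + 20.633×5.98 = 109.33 + 51.361 + 123.38 = 284.08 W.
Ideal ⇒ P_in = P_out, so I_p = P_out/V_p = 284.08/230 = 1.24 A.

I_p ≈ 1.24 A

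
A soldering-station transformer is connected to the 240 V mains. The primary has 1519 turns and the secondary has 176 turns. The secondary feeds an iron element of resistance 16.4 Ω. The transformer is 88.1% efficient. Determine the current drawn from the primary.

V_s = 240 × 176/1519 = 27.808 V.
I_s = V_s/R = 27.808/16.4 = 1.6956 A.
P_out = V_s I_s = 27.808 × 1.6956 = 47.151 W.
P_in = P_out/η = 47.151/0.881 = 53.520 W.
I_p = P_in/V_p = 53.520/240 = 0.223 A.

I_p ≈ 0.223 A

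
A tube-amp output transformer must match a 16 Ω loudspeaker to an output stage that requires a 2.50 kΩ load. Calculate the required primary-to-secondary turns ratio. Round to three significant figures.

Z_p/Z_s = (N_p/N_s)², so N_p/N_s = √(2500/16) = √156 = 12.5.

N_p/N_s ≈ 12.5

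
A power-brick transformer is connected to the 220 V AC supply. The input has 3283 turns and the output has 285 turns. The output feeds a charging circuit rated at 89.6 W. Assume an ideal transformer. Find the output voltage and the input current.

V_out ≈ 19.1 V, I_in ≈ 0.407 A

V_out = V_in × N_out/N_in = 220 × 285/3283 = 19.098 V.
I_out = P/V_out = 89.6/19.098 = 4.6915 A.
I_in = I_out × N_out/N_in = 4.6915 × 285/3283 = 0.407 A.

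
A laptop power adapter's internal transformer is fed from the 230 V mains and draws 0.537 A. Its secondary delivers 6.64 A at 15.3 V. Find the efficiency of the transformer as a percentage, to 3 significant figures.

η ≈ 82.3%

P_in = 230 × 0.537 = 123.510 W.
P_out = 15.3 × 6.64 = 101.592 W.
η = P_out/P_in = 101.592/123.510 = 0.823.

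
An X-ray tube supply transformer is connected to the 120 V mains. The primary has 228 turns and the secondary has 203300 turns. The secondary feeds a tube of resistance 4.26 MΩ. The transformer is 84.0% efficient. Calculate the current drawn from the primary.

V_s = 120 × 203300/228 = 107000 V.
I_s = V_s/R = 107000/(4.26×10^6) = 0.025117 A.
P_out = V_s I_s = 107000 × 0.025117 = 2687.6 W.
P_in = P_out/η = 2687.6/0.840 = 3199.5 W.
I_p = P_in/V_p = 3199.5/120 = 26.7 A.

I_p ≈ 26.7 A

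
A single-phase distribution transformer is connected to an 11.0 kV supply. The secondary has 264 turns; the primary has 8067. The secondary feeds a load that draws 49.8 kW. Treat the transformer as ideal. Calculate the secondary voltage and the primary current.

V_s ≈ 360 V, I_p ≈ 4.53 A

V_s = V_p × N_s/N_p = 11000 × 264/8067 = 359.99 V.
I_s = P/V_s = 49800/359.99 = 138.34 A.
I_p = I_s × N_s/N_p = 138.34 × 264/8067 = 4.53 A.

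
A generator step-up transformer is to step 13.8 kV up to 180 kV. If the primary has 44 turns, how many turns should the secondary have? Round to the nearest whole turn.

N_s/N_p = V_s/V_p, so N_s = 44 × 180000/13800 = 573.9 ≈ 574 turns.

N_s = 574 turns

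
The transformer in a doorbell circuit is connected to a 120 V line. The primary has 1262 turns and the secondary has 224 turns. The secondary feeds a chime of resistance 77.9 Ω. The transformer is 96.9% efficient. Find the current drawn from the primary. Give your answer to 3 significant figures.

I_p ≈ 0.0501 A

V_s = 120 × 224/1262 = 21.300 V.
I_s = V_s/R = 21.300/77.9 = 0.27342 A.
P_out = V_s I_s = 21.300 × 0.27342 = 5.8237 W.
P_in = P_out/η = 5.8237/0.969 = 6.0101 W.
I_p = P_in/V_p = 6.0101/120 = 0.0501 A.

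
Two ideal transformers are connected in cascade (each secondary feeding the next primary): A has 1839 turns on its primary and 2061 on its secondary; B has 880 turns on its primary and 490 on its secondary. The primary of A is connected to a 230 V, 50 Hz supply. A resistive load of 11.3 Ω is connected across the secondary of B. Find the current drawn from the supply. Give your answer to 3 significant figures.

I_supply ≈ 7.93 A

Secondary of A: V = 230.00 × 2061/1839 = 257.77 V.
Secondary of B: V = 257.77 × 490/880 = 143.53 V.
I_load = 143.53/11.3 = 12.702 A, so P_out = 143.53 × 12.702 = 1823.0 W.
All ideal ⇒ P_in = P_out, so I_supply = 1823.0/230 = 7.93 A.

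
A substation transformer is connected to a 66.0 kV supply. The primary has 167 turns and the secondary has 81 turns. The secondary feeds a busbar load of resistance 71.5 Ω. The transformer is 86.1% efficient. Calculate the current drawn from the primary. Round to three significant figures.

I_p ≈ 252 A

V_s = 66000 × 81/167 = 32012 V.
I_s = V_s/R = 32012/71.5 = 447.72 A.
P_out = V_s I_s = 32012 × 447.72 = 1.4332×10^7 W.
P_in = P_out/η = 1.4332×10^7/0.861 = 1.6646×10^7 W.
I_p = P_in/V_p = 1.6646×10^7/66000 = 252 A.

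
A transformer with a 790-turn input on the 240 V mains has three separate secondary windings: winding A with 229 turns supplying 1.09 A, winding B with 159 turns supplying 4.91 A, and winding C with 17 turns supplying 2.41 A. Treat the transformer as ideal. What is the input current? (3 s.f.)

I_in ≈ 1.36 A

V_A = 240 × 229/790 = 69.570 V; V_B = 240 × 159/790 = 48.304 V; V_C = 240 × 17/790 = 5.1646 V.
P_out = V_A I_A + V_B I_B + V_C I_C = 69.570×1.09 + 48.304×4.91 + 5.1646×2.41 = 75.831 + 237.17 + 12.447 = 325.45 W.
Ideal ⇒ P_in = P_out, so I_in = P_out/V_in = 325.45/240 = 1.36 A.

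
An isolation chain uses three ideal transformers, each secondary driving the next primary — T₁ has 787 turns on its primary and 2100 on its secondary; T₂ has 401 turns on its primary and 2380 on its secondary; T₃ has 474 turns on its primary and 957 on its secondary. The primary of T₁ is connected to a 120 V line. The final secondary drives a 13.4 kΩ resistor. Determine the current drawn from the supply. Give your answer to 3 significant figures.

I_supply ≈ 9.16 A

Secondary of T₁: V = 120.00 × 2100/787 = 320.20 V.
Secondary of T₂: V = 320.20 × 2380/401 = 1900.5 V.
Secondary of T₃: V = 1900.5 × 957/474 = 3837.0 V.
I_load = 3837.0/13400 = 0.28634 A, so P_out = 3837.0 × 0.28634 = 1098.7 W.
All ideal ⇒ P_in = P_out, so I_supply = 1098.7/120 = 9.16 A.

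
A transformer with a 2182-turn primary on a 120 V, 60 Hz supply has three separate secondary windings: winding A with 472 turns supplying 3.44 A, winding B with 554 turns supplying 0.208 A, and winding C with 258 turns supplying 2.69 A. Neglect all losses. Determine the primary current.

V_A = 120 × 472/2182 = 25.958 V; V_B = 120 × 554/2182 = 30.467 V; V_C = 120 × 258/2182 = 14.189 V.
P_out = V_A I_A + V_B I_B + V_C I_C = 25.958×3.44 + 30.467×0.208 + 14.189×2.69 = 89.295 + 6.3372 + 38.168 = 133.80 W.
Ideal ⇒ P_in = P_out, so I_p = P_out/V_p = 133.80/120 = 1.12 A.

I_p ≈ 1.12 A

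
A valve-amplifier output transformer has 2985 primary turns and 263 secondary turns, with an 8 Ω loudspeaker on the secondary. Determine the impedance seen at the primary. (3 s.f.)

Z_p ≈ 1030 Ω

Z_p = (N_p/N_s)² × Z_s = (2985/263)² × 8 = 1030 Ω.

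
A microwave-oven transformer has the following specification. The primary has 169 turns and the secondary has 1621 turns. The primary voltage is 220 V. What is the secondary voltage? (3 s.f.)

V_s ≈ 2110 V

V_s/V_p = N_s/N_p, so V_s = 220 × 1621/169 = 2110 V.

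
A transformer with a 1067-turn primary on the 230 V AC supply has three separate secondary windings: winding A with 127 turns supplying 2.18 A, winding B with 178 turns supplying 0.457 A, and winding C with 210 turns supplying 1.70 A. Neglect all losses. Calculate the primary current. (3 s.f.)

I_p ≈ 0.670 A

V_A = 230 × 127/1067 = 27.376 V; V_B = 230 × 178/1067 = 38.369 V; V_C = 230 × 210/1067 = 45.267 V.
P_out = V_A I_A + V_B I_B + V_C I_C = 27.376×2.18 + 38.369×0.457 + 45.267×1.70 = 59.679 + 17.535 + 76.954 = 154.17 W.
Ideal ⇒ P_in = P_out, so I_p = P_out/V_p = 154.17/230 = 0.670 A.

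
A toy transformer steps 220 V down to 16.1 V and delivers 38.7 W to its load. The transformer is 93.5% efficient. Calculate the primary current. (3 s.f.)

P_in = P_out/η = 38.7/0.935 = 41.390 W.
I_p = P_in/V_p = 41.390/220 = 0.188 A.

I_p ≈ 0.188 A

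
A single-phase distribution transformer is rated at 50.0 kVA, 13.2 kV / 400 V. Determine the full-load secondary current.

I_s = S/V_s = 50000/400 = 125 A.

I_s ≈ 125 A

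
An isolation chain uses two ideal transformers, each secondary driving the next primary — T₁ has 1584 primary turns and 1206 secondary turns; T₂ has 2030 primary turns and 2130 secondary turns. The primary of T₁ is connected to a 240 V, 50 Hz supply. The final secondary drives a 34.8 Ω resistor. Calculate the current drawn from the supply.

I_supply ≈ 4.40 A

After T₁: V = 240.00 × 1206/1584 = 182.73 V.
After T₂: V = 182.73 × 2130/2030 = 191.73 V.
I_load = 191.73/34.8 = 5.5094 A, so P_out = 191.73 × 5.5094 = 1056.3 W.
All ideal ⇒ P_in = P_out, so I_supply = 1056.3/240 = 4.40 A.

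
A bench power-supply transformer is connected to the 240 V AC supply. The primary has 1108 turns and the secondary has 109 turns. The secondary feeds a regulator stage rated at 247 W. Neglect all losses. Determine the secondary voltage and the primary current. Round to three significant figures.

V_s = V_p × N_s/N_p = 240 × 109/1108 = 23.610 V.
I_s = P/V_s = 247/23.610 = 10.462 A.
I_p = I_s × N_s/N_p = 10.462 × 109/1108 = 1.03 A.

V_s ≈ 23.6 V, I_p ≈ 1.03 A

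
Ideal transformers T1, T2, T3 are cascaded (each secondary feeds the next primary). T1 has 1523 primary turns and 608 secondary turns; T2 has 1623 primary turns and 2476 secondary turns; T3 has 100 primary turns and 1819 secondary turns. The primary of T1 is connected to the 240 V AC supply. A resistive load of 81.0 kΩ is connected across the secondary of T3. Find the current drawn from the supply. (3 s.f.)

After T1: V = 240.00 × 608/1523 = 95.811 V.
After T2: V = 95.811 × 2476/1623 = 146.17 V.
After T3: V = 146.17 × 1819/100 = 2658.8 V.
I_load = 2658.8/81000 = 0.032824 A, so P_out = 2658.8 × 0.032824 = 87.272 W.
All ideal ⇒ P_in = P_out, so I_supply = 87.272/240 = 0.364 A.

I_supply ≈ 0.364 A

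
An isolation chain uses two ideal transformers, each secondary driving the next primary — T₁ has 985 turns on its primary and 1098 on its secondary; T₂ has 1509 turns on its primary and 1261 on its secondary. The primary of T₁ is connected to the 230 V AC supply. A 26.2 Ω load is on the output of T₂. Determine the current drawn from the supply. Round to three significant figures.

Secondary of T₁: V = 230.00 × 1098/985 = 256.39 V.
Secondary of T₂: V = 256.39 × 1261/1509 = 214.25 V.
I_load = 214.25/26.2 = 8.1775 A, so P_out = 214.25 × 8.1775 = 1752.0 W.
All ideal ⇒ P_in = P_out, so I_supply = 1752.0/230 = 7.62 A.

I_supply ≈ 7.62 A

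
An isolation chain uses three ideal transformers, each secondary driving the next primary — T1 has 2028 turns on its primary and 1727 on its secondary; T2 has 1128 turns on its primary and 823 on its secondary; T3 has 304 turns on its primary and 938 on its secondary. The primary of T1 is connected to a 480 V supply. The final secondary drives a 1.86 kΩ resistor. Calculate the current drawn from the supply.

I_supply ≈ 0.948 A

Secondary of T1: V = 480.00 × 1727/2028 = 408.76 V.
Secondary of T2: V = 408.76 × 823/1128 = 298.23 V.
Secondary of T3: V = 298.23 × 938/304 = 920.21 V.
I_load = 920.21/1860 = 0.49474 A, so P_out = 920.21 × 0.49474 = 455.26 W.
All ideal ⇒ P_in = P_out, so I_supply = 455.26/480 = 0.948 A.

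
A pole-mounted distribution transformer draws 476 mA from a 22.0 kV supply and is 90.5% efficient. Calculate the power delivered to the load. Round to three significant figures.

P_in = V_in I_in = 22000 × 0.476 = 10472 W.
P_out = η P_in = 0.905 × 10472 = 9480 W.

P_out ≈ 9480 W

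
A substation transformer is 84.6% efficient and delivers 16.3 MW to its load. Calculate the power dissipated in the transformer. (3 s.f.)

P_loss ≈ 2.97×10^6 W

P_in = P_out/η = 1.63×10^7/0.846 = 1.92671×10^7 W.
P_loss = P_in − P_out = 1.92671×10^7 − 1.63×10^7 = 2.97×10^6 W.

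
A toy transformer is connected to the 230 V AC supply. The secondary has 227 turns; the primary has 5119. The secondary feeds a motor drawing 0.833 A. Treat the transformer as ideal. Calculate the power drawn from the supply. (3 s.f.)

I_p = I_s × N_s/N_p = 0.833 × 227/5119 = 0.036939 A.
P = V_p I_p = 230 × 0.036939 = 8.50 W.

P ≈ 8.50 W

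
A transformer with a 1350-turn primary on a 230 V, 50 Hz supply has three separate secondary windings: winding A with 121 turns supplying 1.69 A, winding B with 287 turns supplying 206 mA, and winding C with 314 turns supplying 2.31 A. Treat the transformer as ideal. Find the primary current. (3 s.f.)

I_p ≈ 0.733 A

V_A = 230 × 121/1350 = 20.615 V; V_B = 230 × 287/1350 = 48.896 V; V_C = 230 × 314/1350 = 53.496 V.
P_out = V_A I_A + V_B I_B + V_C I_C = 20.615×1.69 + 48.896×0.206 + 53.496×2.31 = 34.839 + 10.073 + 123.58 = 168.49 W.
Ideal ⇒ P_in = P_out, so I_p = P_out/V_p = 168.49/230 = 0.733 A.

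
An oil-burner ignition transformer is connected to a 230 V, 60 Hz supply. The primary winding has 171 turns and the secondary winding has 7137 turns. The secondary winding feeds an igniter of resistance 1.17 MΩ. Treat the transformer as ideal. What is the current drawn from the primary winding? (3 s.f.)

I_p ≈ 0.342 A

V_s = V_p × N_s/N_p = 230 × 7137/171 = 9599.5 V.
I_s = V_s/R = 9599.5/(1.17×10^6) = 0.0082047 A.
For an ideal transformer I_p N_p = I_s N_s, so I_p = 0.0082047 × 7137/171 = 0.342 A.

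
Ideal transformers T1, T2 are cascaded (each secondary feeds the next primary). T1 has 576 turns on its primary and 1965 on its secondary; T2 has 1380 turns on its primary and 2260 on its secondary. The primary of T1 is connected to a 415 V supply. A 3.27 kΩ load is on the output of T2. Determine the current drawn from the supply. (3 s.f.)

I_supply ≈ 3.96 A

After T1: V = 415.00 × 1965/576 = 1415.8 V.
After T2: V = 1415.8 × 2260/1380 = 2318.6 V.
I_load = 2318.6/3270 = 0.70904 A, so P_out = 2318.6 × 0.70904 = 1643.9 W.
All ideal ⇒ P_in = P_out, so I_supply = 1643.9/415 = 3.96 A.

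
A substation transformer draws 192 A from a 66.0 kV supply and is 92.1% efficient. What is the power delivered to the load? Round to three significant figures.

P_in = V_in I_in = 66000 × 192 = 1.2672×10^7 W.
P_out = η P_in = 0.921 × 1.2672×10^7 = 1.17×10^7 W.

P_out ≈ 1.17×10^7 W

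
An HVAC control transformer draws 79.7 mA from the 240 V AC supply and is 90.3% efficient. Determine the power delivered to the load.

P_out ≈ 17.3 W

P_in = V_p I_p = 240 × 0.0797 = 19.128 W.
P_out = η P_in = 0.903 × 19.128 = 17.3 W.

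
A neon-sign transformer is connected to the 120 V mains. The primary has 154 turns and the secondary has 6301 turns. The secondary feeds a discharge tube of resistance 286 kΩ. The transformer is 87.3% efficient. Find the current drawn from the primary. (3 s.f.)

I_p ≈ 0.805 A

V_s = 120 × 6301/154 = 4909.9 V.
I_s = V_s/R = 4909.9/286000 = 0.017167 A.
P_out = V_s I_s = 4909.9 × 0.017167 = 84.290 W.
P_in = P_out/η = 84.290/0.873 = 96.552 W.
I_p = P_in/V_p = 96.552/120 = 0.805 A.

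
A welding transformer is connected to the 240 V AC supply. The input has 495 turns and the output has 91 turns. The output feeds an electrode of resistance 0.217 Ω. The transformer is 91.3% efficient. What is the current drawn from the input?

V_out = 240 × 91/495 = 44.121 V.
I_out = V_out/R = 44.121/0.217 = 203.32 A.
P_out = V_out I_out = 44.121 × 203.32 = 8970.9 W.
P_in = P_out/η = 8970.9/0.913 = 9825.7 W.
I_in = P_in/V_in = 9825.7/240 = 40.9 A.

I_in ≈ 40.9 A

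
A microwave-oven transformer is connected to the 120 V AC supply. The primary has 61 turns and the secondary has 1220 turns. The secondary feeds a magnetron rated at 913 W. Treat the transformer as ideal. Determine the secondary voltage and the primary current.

V_s = V_p × N_s/N_p = 120 × 1220/61 = 2400.0 V.
I_s = P/V_s = 913/2400.0 = 0.38042 A.
I_p = I_s × N_s/N_p = 0.38042 × 1220/61 = 7.61 A.

V_s ≈ 2400 V, I_p ≈ 7.61 A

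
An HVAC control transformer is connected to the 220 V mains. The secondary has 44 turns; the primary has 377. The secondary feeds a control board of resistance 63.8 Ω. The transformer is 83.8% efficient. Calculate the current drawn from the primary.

I_p ≈ 0.0561 A

V_s = 220 × 44/377 = 25.676 V.
I_s = V_s/R = 25.676/63.8 = 0.40245 A.
P_out = V_s I_s = 25.676 × 0.40245 = 10.333 W.
P_in = P_out/η = 10.333/0.838 = 12.331 W.
I_p = P_in/V_p = 12.331/220 = 0.0561 A.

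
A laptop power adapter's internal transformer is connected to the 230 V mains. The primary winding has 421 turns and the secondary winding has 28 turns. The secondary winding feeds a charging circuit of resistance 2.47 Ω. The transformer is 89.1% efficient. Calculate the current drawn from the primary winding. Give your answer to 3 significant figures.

V_s = 230 × 28/421 = 15.297 V.
I_s = V_s/R = 15.297/2.47 = 6.1931 A.
P_out = V_s I_s = 15.297 × 6.1931 = 94.735 W.
P_in = P_out/η = 94.735/0.891 = 106.32 W.
I_p = P_in/V_p = 106.32/230 = 0.462 A.

I_p ≈ 0.462 A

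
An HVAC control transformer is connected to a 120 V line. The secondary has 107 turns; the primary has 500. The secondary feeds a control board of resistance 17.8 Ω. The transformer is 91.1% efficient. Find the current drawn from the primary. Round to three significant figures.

V_s = 120 × 107/500 = 25.680 V.
I_s = V_s/R = 25.680/17.8 = 1.4427 A.
P_out = V_s I_s = 25.680 × 1.4427 = 37.048 W.
P_in = P_out/η = 37.048/0.911 = 40.668 W.
I_p = P_in/V_p = 40.668/120 = 0.339 A.

I_p ≈ 0.339 A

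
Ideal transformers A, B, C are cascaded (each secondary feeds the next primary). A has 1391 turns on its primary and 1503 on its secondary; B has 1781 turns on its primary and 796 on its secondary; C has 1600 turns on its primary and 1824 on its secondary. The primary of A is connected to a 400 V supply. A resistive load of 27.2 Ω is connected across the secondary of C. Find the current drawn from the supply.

I_supply ≈ 4.46 A

Secondary of A: V = 400.00 × 1503/1391 = 432.21 V.
Secondary of B: V = 432.21 × 796/1781 = 193.17 V.
Secondary of C: V = 193.17 × 1824/1600 = 220.21 V.
I_load = 220.21/27.2 = 8.0961 A, so P_out = 220.21 × 8.0961 = 1782.9 W.
All ideal ⇒ P_in = P_out, so I_supply = 1782.9/400 = 4.46 A.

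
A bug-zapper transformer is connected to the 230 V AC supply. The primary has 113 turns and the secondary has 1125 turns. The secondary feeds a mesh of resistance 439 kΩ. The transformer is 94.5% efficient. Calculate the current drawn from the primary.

V_s = 230 × 1125/113 = 2289.8 V.
I_s = V_s/R = 2289.8/439000 = 0.0052160 A.
P_out = V_s I_s = 2289.8 × 0.0052160 = 11.944 W.
P_in = P_out/η = 11.944/0.945 = 12.639 W.
I_p = P_in/V_p = 12.639/230 = 0.0550 A.

I_p ≈ 0.0550 A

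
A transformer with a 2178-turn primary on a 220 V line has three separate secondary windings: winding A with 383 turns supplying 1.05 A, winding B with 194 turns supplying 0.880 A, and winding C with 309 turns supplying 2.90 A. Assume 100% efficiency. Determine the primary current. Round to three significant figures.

I_p ≈ 0.674 A

V_A = 220 × 383/2178 = 38.687 V; V_B = 220 × 194/2178 = 19.596 V; V_C = 220 × 309/2178 = 31.212 V.
P_out = V_A I_A + V_B I_B + V_C I_C = 38.687×1.05 + 19.596×0.880 + 31.212×2.90 = 40.621 + 17.244 + 90.515 = 148.38 W.
Ideal ⇒ P_in = P_out, so I_p = P_out/V_p = 148.38/220 = 0.674 A.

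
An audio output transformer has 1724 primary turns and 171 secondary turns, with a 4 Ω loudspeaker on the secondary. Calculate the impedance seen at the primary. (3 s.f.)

Z_p ≈ 407 Ω

Z_p = (N_p/N_s)² × Z_s = (1724/171)² × 4 = 407 Ω.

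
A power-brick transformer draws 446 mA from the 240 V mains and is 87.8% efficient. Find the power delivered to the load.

P_in = V_p I_p = 240 × 0.446 = 107.04 W.
P_out = η P_in = 0.878 × 107.04 = 94.0 W.

P_out ≈ 94.0 W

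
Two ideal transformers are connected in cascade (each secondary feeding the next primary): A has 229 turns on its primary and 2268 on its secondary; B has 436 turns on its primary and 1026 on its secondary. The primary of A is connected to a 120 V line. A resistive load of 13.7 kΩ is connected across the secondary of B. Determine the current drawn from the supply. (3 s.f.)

After A: V = 120.00 × 2268/229 = 1188.5 V.
After B: V = 1188.5 × 1026/436 = 2796.7 V.
I_load = 2796.7/13700 = 0.20414 A, so P_out = 2796.7 × 0.20414 = 570.92 W.
All ideal ⇒ P_in = P_out, so I_supply = 570.92/120 = 4.76 A.

I_supply ≈ 4.76 A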